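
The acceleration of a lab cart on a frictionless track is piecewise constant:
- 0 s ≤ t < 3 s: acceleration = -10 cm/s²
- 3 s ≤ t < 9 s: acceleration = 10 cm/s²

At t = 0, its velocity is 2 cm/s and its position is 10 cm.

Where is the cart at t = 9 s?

On each constant-a segment, Δv = aΔt and Δx = v₀Δt + ½aΔt²; chain segment to segment.
0–3 s: v starts 2 cm/s; Δx = 2·3 + ½·-10·3² = -39 cm; v ends -28 cm/s.
3–9 s: v starts -28 cm/s; Δx = -28·6 + ½·10·6² = 12 cm; v ends 32 cm/s.
x(9) = 10 + Σ Δx = -17 cm.

-17 cm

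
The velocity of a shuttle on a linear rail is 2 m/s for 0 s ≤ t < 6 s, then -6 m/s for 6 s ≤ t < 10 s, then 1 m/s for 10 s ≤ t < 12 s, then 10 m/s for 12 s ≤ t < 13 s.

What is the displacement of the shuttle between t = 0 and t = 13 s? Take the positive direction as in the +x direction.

Displacement is the signed area under the v-t curve.
0–6 s: 2 × 6 = 12 m
6–10 s: -6 × 4 = -24 m
10–12 s: 1 × 2 = 2 m
12–13 s: 10 × 1 = 10 m
Net displacement = 0 m

0 m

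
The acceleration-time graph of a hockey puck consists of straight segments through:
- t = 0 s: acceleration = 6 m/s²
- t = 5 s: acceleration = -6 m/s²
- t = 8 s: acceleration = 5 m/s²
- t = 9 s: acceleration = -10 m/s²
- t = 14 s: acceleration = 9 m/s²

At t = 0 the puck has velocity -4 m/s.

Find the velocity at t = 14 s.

-10.5 m/s

Δv equals the area under the a-t graph; then v = v₀ + Δv.
0–5 s: ½(6 + -6)(5) = 0 m/s
5–8 s: ½(-6 + 5)(3) = -1.5 m/s
8–9 s: ½(5 + -10)(1) = -2.5 m/s
9–14 s: ½(-10 + 9)(5) = -2.5 m/s
Δv = -6.5 m/s, so v(14) = -4 + (-6.5) = -10.5 m/s.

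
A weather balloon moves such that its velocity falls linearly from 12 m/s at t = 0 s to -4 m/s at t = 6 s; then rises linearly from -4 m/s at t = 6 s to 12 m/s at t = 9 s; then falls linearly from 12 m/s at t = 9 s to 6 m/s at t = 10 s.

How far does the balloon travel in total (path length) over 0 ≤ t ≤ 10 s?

Total distance travelled is ∫|v| dt — sum the magnitudes of each area piece.
0–6 s: v = 0 at t = 4.5 s; triangle areas 27 + 3 = 30 m
6–9 s: v = 0 at t = 6.75 s; triangle areas 1.5 + 13.5 = 15 m
9–10 s: |½(12 + 6)(1)| = 9 m
Total distance = 54 m

54 m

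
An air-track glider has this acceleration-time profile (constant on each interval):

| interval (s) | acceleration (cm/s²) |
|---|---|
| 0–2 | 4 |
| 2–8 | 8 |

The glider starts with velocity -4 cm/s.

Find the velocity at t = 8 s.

Δv equals the area under the a-t graph; then v = v₀ + Δv.
0–2 s: 4 × 2 = 8 cm/s
2–8 s: 8 × 6 = 48 cm/s
Δv = 56 cm/s, so v(8) = -4 + (56) = 52 cm/s.

52 cm/s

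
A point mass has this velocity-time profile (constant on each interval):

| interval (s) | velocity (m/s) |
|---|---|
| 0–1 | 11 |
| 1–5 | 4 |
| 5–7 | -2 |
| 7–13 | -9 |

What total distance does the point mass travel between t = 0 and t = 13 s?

Total distance travelled is ∫|v| dt — sum the magnitudes of each area piece.
0–1 s: |11| × 1 = 11 m
1–5 s: |4| × 4 = 16 m
5–7 s: |-2| × 2 = 4 m
7–13 s: |-9| × 6 = 54 m
Total distance = 85 m

85 m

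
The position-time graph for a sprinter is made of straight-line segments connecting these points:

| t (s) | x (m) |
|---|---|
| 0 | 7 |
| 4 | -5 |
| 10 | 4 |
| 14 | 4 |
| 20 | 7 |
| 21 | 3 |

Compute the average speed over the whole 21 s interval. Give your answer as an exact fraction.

Average speed = (total path length)/(elapsed time); on a piecewise-linear x-t graph the path length is Σ|Δx|.
0–4 s: |Δx| = |-5 − 7| = 12 m
4–10 s: |Δx| = |4 − -5| = 9 m
10–14 s: |Δx| = |4 − 4| = 0 m
14–20 s: |Δx| = |7 − 4| = 3 m
20–21 s: |Δx| = |3 − 7| = 4 m
Total path = 28 m; average speed = 28/21 = 4/3 m/s.

4/3 m/s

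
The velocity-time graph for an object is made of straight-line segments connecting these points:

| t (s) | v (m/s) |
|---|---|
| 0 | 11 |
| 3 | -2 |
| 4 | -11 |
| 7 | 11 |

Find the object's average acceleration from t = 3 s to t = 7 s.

3.25 m/s²

Average acceleration = Δv/Δt = (11 − -2)/(7 − 3) = 3.25 m/s².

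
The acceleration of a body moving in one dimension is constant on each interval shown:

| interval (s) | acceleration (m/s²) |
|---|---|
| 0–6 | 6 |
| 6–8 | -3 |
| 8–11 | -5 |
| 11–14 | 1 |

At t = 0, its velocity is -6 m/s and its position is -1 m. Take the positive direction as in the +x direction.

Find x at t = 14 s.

On each constant-a segment, Δv = aΔt and Δx = v₀Δt + ½aΔt²; chain segment to segment.
0–6 s: v starts -6 m/s; Δx = -6·6 + ½·6·6² = 72 m; v ends 30 m/s.
6–8 s: v starts 30 m/s; Δx = 30·2 + ½·-3·2² = 54 m; v ends 24 m/s.
8–11 s: v starts 24 m/s; Δx = 24·3 + ½·-5·3² = 49.5 m; v ends 9 m/s.
11–14 s: v starts 9 m/s; Δx = 9·3 + ½·1·3² = 31.5 m; v ends 12 m/s.
x(14) = -1 + Σ Δx = 206 m.

206 m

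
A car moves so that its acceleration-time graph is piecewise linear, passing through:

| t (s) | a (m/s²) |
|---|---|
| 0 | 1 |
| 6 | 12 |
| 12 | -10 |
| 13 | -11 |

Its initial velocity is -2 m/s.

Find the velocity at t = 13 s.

32.5 m/s

Δv equals the area under the a-t graph; then v = v₀ + Δv.
0–6 s: ½(1 + 12)(6) = 39 m/s
6–12 s: ½(12 + -10)(6) = 6 m/s
12–13 s: ½(-10 + -11)(1) = -10.5 m/s
Δv = 34.5 m/s, so v(13) = -2 + (34.5) = 32.5 m/s.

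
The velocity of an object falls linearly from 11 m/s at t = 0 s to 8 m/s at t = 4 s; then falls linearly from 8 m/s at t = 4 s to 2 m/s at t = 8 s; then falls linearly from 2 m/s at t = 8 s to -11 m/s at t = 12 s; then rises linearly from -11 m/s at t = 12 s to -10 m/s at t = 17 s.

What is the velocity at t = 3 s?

On 0–4 s the graph is linear from 11 to 8 m/s: v(3) = 11 + (8 − 11)·(3 − 0)/(4 − 0) = 8.75 m/s.

8.75 m/s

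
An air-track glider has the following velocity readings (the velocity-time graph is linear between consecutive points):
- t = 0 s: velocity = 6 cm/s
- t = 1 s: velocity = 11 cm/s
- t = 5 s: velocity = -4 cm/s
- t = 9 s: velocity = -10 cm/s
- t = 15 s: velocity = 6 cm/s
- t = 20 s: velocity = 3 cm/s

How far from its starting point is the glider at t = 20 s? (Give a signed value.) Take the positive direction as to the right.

Displacement is the signed area under the v-t curve.
0–1 s: ½(6 + 11)(1) = 8.5 cm
1–5 s: ½(11 + -4)(4) = 14 cm
5–9 s: ½(-4 + -10)(4) = -28 cm
9–15 s: ½(-10 + 6)(6) = -12 cm
15–20 s: ½(6 + 3)(5) = 22.5 cm
Net displacement = 5 cm

5 cm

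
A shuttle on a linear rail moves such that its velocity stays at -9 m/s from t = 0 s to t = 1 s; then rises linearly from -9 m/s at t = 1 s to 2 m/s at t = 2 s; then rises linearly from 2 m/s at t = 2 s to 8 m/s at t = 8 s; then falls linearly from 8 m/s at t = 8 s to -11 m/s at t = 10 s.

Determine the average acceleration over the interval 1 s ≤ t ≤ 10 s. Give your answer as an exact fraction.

Average acceleration = Δv/Δt = (-11 − -9)/(10 − 1) = -2/9 m/s².

-2/9 m/s²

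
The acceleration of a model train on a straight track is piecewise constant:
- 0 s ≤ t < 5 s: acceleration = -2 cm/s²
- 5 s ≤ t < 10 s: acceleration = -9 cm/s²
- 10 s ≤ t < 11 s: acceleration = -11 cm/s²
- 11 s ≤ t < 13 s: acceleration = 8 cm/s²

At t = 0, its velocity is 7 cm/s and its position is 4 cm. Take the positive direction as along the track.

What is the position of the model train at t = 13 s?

-269 cm

On each constant-a segment, Δv = aΔt and Δx = v₀Δt + ½aΔt²; chain segment to segment.
0–5 s: v starts 7 cm/s; Δx = 7·5 + ½·-2·5² = 10 cm; v ends -3 cm/s.
5–10 s: v starts -3 cm/s; Δx = -3·5 + ½·-9·5² = -127.5 cm; v ends -48 cm/s.
10–11 s: v starts -48 cm/s; Δx = -48·1 + ½·-11·1² = -53.5 cm; v ends -59 cm/s.
11–13 s: v starts -59 cm/s; Δx = -59·2 + ½·8·2² = -102 cm; v ends -43 cm/s.
x(13) = 4 + Σ Δx = -269 cm.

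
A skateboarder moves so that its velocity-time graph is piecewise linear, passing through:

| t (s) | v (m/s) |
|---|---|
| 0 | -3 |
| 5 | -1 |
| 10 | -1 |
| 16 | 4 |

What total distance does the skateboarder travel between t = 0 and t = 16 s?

25.2 m

Distance (not displacement) is the total path length: add the absolute areas under v-t.
0–5 s: |½(-3 + -1)(5)| = 10 m
5–10 s: |-1| × 5 = 5 m
10–16 s: v = 0 at t = 11.2 s; triangle areas 0.6 + 9.6 = 10.2 m
Total distance = 25.2 m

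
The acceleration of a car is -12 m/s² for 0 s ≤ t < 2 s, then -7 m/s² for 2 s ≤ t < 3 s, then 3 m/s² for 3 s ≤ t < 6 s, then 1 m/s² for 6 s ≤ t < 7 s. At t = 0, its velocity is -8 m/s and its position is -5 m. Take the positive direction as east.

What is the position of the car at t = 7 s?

-213.5 m

On each constant-a segment, Δv = aΔt and Δx = v₀Δt + ½aΔt²; chain segment to segment.
0–2 s: v starts -8 m/s; Δx = -8·2 + ½·-12·2² = -40 m; v ends -32 m/s.
2–3 s: v starts -32 m/s; Δx = -32·1 + ½·-7·1² = -35.5 m; v ends -39 m/s.
3–6 s: v starts -39 m/s; Δx = -39·3 + ½·3·3² = -103.5 m; v ends -30 m/s.
6–7 s: v starts -30 m/s; Δx = -30·1 + ½·1·1² = -29.5 m; v ends -29 m/s.
x(7) = -5 + Σ Δx = -213.5 m.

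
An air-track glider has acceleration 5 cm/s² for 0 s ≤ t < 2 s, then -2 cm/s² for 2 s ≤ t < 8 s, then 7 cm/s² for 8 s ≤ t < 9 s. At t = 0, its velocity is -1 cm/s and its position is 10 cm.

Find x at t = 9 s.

36.5 cm

On each constant-a segment, Δv = aΔt and Δx = v₀Δt + ½aΔt²; chain segment to segment.
0–2 s: v starts -1 cm/s; Δx = -1·2 + ½·5·2² = 8 cm; v ends 9 cm/s.
2–8 s: v starts 9 cm/s; Δx = 9·6 + ½·-2·6² = 18 cm; v ends -3 cm/s.
8–9 s: v starts -3 cm/s; Δx = -3·1 + ½·7·1² = 0.5 cm; v ends 4 cm/s.
x(9) = 10 + Σ Δx = 36.5 cm.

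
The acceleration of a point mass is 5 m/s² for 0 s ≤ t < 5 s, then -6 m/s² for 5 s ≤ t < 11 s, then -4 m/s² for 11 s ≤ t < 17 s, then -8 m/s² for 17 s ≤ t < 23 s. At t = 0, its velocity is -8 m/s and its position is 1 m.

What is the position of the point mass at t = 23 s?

-570.5 m

On each constant-a segment, Δv = aΔt and Δx = v₀Δt + ½aΔt²; chain segment to segment.
0–5 s: v starts -8 m/s; Δx = -8·5 + ½·5·5² = 22.5 m; v ends 17 m/s.
5–11 s: v starts 17 m/s; Δx = 17·6 + ½·-6·6² = -6 m; v ends -19 m/s.
11–17 s: v starts -19 m/s; Δx = -19·6 + ½·-4·6² = -186 m; v ends -43 m/s.
17–23 s: v starts -43 m/s; Δx = -43·6 + ½·-8·6² = -402 m; v ends -91 m/s.
x(23) = 1 + Σ Δx = -570.5 m.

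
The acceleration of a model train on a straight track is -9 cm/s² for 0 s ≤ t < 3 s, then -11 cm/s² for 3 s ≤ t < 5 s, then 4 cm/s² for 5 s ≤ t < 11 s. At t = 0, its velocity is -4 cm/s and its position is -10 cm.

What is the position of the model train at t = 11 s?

On each constant-a segment, Δv = aΔt and Δx = v₀Δt + ½aΔt²; chain segment to segment.
0–3 s: v starts -4 cm/s; Δx = -4·3 + ½·-9·3² = -52.5 cm; v ends -31 cm/s.
3–5 s: v starts -31 cm/s; Δx = -31·2 + ½·-11·2² = -84 cm; v ends -53 cm/s.
5–11 s: v starts -53 cm/s; Δx = -53·6 + ½·4·6² = -246 cm; v ends -29 cm/s.
x(11) = -10 + Σ Δx = -392.5 cm.

-392.5 cm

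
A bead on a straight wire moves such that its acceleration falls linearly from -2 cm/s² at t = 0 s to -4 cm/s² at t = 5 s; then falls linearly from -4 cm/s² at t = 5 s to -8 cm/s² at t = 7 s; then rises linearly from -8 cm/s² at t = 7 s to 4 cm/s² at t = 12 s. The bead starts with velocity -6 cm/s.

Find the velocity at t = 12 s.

Δv equals the area under the a-t graph; then v = v₀ + Δv.
0–5 s: ½(-2 + -4)(5) = -15 cm/s
5–7 s: ½(-4 + -8)(2) = -12 cm/s
7–12 s: ½(-8 + 4)(5) = -10 cm/s
Δv = -37 cm/s, so v(12) = -6 + (-37) = -43 cm/s.

-43 cm/s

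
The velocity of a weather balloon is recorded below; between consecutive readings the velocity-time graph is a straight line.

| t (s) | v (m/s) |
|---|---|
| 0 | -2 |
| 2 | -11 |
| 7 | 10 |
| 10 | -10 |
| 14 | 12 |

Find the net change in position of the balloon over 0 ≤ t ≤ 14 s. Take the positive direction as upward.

-11.5 m

Net displacement equals the area under the velocity-time graph (areas below the axis count negative).
0–2 s: ½(-2 + -11)(2) = -13 m
2–7 s: ½(-11 + 10)(5) = -2.5 m
7–10 s: ½(10 + -10)(3) = 0 m
10–14 s: ½(-10 + 12)(4) = 4 m
Net displacement = -11.5 m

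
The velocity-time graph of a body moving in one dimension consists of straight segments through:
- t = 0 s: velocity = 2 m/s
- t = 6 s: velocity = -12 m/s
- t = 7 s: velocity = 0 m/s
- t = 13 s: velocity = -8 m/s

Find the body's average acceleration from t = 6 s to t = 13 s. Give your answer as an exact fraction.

4/7 m/s²

Average acceleration = Δv/Δt = (-8 − -12)/(13 − 6) = 4/7 m/s².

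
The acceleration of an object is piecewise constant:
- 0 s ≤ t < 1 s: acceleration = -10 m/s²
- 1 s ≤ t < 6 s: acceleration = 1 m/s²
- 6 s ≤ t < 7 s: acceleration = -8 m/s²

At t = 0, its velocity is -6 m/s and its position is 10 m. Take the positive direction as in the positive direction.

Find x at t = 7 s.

-83.5 m

On each constant-a segment, Δv = aΔt and Δx = v₀Δt + ½aΔt²; chain segment to segment.
0–1 s: v starts -6 m/s; Δx = -6·1 + ½·-10·1² = -11 m; v ends -16 m/s.
1–6 s: v starts -16 m/s; Δx = -16·5 + ½·1·5² = -67.5 m; v ends -11 m/s.
6–7 s: v starts -11 m/s; Δx = -11·1 + ½·-8·1² = -15 m; v ends -19 m/s.
x(7) = 10 + Σ Δx = -83.5 m.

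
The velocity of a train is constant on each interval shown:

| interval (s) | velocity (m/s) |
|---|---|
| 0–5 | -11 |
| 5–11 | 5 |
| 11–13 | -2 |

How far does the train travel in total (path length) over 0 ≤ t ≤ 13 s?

89 m

Total distance travelled is ∫|v| dt — sum the magnitudes of each area piece.
0–5 s: |-11| × 5 = 55 m
5–11 s: |5| × 6 = 30 m
11–13 s: |-2| × 2 = 4 m
Total distance = 89 m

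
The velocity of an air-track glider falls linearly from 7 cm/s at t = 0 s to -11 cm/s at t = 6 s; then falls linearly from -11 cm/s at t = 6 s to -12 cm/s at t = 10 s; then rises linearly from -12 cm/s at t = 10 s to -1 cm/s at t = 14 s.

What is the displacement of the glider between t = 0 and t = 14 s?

Displacement is the signed area under the v-t curve.
0–6 s: ½(7 + -11)(6) = -12 cm
6–10 s: ½(-11 + -12)(4) = -46 cm
10–14 s: ½(-12 + -1)(4) = -26 cm
Net displacement = -84 cm

-84 cm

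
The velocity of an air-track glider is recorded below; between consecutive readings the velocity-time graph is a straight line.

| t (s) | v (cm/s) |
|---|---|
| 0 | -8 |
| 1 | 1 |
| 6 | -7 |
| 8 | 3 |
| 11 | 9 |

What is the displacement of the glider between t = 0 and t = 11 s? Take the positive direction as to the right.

Displacement is the signed area under the v-t curve.
0–1 s: ½(-8 + 1)(1) = -3.5 cm
1–6 s: ½(1 + -7)(5) = -15 cm
6–8 s: ½(-7 + 3)(2) = -4 cm
8–11 s: ½(3 + 9)(3) = 18 cm
Net displacement = -4.5 cm

-4.5 cm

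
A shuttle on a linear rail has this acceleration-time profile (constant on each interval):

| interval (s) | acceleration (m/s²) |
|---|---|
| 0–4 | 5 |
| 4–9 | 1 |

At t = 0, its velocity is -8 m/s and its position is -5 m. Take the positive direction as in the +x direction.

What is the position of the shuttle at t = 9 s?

75.5 m

On each constant-a segment, Δv = aΔt and Δx = v₀Δt + ½aΔt²; chain segment to segment.
0–4 s: v starts -8 m/s; Δx = -8·4 + ½·5·4² = 8 m; v ends 12 m/s.
4–9 s: v starts 12 m/s; Δx = 12·5 + ½·1·5² = 72.5 m; v ends 17 m/s.
x(9) = -5 + Σ Δx = 75.5 m.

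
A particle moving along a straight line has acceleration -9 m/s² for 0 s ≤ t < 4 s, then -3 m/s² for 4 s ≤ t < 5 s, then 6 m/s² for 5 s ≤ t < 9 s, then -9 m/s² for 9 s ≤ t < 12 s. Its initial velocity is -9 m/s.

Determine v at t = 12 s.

-51 m/s

Δv equals the area under the a-t graph; then v = v₀ + Δv.
0–4 s: -9 × 4 = -36 m/s
4–5 s: -3 × 1 = -3 m/s
5–9 s: 6 × 4 = 24 m/s
9–12 s: -9 × 3 = -27 m/s
Δv = -42 m/s, so v(12) = -9 + (-42) = -51 m/s.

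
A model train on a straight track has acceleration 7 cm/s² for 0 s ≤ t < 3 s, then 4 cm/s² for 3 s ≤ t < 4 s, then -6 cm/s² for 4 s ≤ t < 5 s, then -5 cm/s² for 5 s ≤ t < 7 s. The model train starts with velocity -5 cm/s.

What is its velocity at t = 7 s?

Δv equals the area under the a-t graph; then v = v₀ + Δv.
0–3 s: 7 × 3 = 21 cm/s
3–4 s: 4 × 1 = 4 cm/s
4–5 s: -6 × 1 = -6 cm/s
5–7 s: -5 × 2 = -10 cm/s
Δv = 9 cm/s, so v(7) = -5 + (9) = 4 cm/s.

4 cm/s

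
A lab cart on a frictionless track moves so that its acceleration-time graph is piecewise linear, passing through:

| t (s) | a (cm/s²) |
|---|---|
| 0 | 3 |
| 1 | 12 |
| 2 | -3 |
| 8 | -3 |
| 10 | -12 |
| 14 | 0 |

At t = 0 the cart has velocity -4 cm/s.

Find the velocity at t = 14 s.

Δv equals the area under the a-t graph; then v = v₀ + Δv.
0–1 s: ½(3 + 12)(1) = 7.5 cm/s
1–2 s: ½(12 + -3)(1) = 4.5 cm/s
2–8 s: -3 × 6 = -18 cm/s
8–10 s: ½(-3 + -12)(2) = -15 cm/s
10–14 s: ½(-12 + 0)(4) = -24 cm/s
Δv = -45 cm/s, so v(14) = -4 + (-45) = -49 cm/s.

-49 cm/s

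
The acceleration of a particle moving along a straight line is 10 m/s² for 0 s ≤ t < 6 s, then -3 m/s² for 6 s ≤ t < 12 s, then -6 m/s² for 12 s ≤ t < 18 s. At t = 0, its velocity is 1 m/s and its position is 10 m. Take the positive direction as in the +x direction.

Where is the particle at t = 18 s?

On each constant-a segment, Δv = aΔt and Δx = v₀Δt + ½aΔt²; chain segment to segment.
0–6 s: v starts 1 m/s; Δx = 1·6 + ½·10·6² = 186 m; v ends 61 m/s.
6–12 s: v starts 61 m/s; Δx = 61·6 + ½·-3·6² = 312 m; v ends 43 m/s.
12–18 s: v starts 43 m/s; Δx = 43·6 + ½·-6·6² = 150 m; v ends 7 m/s.
x(18) = 10 + Σ Δx = 658 m.

658 m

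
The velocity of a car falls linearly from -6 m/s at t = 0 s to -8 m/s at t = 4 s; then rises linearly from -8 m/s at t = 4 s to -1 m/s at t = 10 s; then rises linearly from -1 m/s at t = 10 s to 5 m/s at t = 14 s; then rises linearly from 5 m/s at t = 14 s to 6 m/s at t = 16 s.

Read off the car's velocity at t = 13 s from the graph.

On 10–14 s the graph is linear from -1 to 5 m/s: v(13) = -1 + (5 − -1)·(13 − 10)/(14 − 10) = 3.5 m/s.

3.5 m/s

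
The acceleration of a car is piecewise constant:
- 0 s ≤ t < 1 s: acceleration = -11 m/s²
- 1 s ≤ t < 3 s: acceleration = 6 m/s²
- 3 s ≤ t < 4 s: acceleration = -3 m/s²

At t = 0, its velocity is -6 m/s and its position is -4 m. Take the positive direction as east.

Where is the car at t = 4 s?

On each constant-a segment, Δv = aΔt and Δx = v₀Δt + ½aΔt²; chain segment to segment.
0–1 s: v starts -6 m/s; Δx = -6·1 + ½·-11·1² = -11.5 m; v ends -17 m/s.
1–3 s: v starts -17 m/s; Δx = -17·2 + ½·6·2² = -22 m; v ends -5 m/s.
3–4 s: v starts -5 m/s; Δx = -5·1 + ½·-3·1² = -6.5 m; v ends -8 m/s.
x(4) = -4 + Σ Δx = -44 m.

-44 m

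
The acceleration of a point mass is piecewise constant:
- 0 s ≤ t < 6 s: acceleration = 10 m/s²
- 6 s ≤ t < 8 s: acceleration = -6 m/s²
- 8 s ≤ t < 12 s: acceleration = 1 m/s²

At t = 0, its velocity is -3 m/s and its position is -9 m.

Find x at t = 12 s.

On each constant-a segment, Δv = aΔt and Δx = v₀Δt + ½aΔt²; chain segment to segment.
0–6 s: v starts -3 m/s; Δx = -3·6 + ½·10·6² = 162 m; v ends 57 m/s.
6–8 s: v starts 57 m/s; Δx = 57·2 + ½·-6·2² = 102 m; v ends 45 m/s.
8–12 s: v starts 45 m/s; Δx = 45·4 + ½·1·4² = 188 m; v ends 49 m/s.
x(12) = -9 + Σ Δx = 443 m.

443 m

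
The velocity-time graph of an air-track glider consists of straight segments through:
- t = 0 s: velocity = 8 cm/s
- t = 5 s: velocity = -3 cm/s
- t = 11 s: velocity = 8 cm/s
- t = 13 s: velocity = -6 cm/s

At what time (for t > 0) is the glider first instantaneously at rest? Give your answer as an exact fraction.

t = 40/11 s

v changes sign on 0–5 s (from 8 to -3); the graph is linear there, so v = 0 at t = 0 + (-8)·(5 − 0)/(-3 − 8) = 40/11 s.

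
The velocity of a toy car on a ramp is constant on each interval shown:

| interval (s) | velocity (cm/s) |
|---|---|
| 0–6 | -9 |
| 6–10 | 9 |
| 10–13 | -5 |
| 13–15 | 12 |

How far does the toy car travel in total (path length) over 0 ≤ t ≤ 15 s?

129 cm

Distance (not displacement) is the total path length: add the absolute areas under v-t.
0–6 s: |-9| × 6 = 54 cm
6–10 s: |9| × 4 = 36 cm
10–13 s: |-5| × 3 = 15 cm
13–15 s: |12| × 2 = 24 cm
Total distance = 129 cm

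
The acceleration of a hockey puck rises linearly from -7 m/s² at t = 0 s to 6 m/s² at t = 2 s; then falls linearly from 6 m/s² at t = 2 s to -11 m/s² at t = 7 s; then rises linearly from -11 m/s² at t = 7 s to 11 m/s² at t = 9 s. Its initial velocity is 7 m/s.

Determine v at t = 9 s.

-6.5 m/s

Δv equals the area under the a-t graph; then v = v₀ + Δv.
0–2 s: ½(-7 + 6)(2) = -1 m/s
2–7 s: ½(6 + -11)(5) = -12.5 m/s
7–9 s: ½(-11 + 11)(2) = 0 m/s
Δv = -13.5 m/s, so v(9) = 7 + (-13.5) = -6.5 m/s.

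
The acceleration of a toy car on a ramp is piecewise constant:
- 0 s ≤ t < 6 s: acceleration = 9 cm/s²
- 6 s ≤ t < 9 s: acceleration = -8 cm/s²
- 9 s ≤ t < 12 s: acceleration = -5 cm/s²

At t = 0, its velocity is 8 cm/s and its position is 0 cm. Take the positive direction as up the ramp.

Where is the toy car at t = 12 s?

On each constant-a segment, Δv = aΔt and Δx = v₀Δt + ½aΔt²; chain segment to segment.
0–6 s: v starts 8 cm/s; Δx = 8·6 + ½·9·6² = 210 cm; v ends 62 cm/s.
6–9 s: v starts 62 cm/s; Δx = 62·3 + ½·-8·3² = 150 cm; v ends 38 cm/s.
9–12 s: v starts 38 cm/s; Δx = 38·3 + ½·-5·3² = 91.5 cm; v ends 23 cm/s.
x(12) = 0 + Σ Δx = 451.5 cm.

451.5 cm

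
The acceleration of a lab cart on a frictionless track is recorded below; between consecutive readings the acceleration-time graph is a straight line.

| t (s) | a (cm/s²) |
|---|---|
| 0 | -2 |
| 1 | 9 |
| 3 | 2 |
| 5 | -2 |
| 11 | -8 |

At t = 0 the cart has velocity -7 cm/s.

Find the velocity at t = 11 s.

Δv equals the area under the a-t graph; then v = v₀ + Δv.
0–1 s: ½(-2 + 9)(1) = 3.5 cm/s
1–3 s: ½(9 + 2)(2) = 11 cm/s
3–5 s: ½(2 + -2)(2) = 0 cm/s
5–11 s: ½(-2 + -8)(6) = -30 cm/s
Δv = -15.5 cm/s, so v(11) = -7 + (-15.5) = -22.5 cm/s.

-22.5 cm/s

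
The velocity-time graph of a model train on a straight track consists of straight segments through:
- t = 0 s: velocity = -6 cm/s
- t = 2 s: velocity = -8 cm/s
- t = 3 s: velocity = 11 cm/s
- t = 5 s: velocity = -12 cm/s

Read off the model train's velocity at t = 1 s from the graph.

-7 cm/s

On 0–2 s the graph is linear from -6 to -8 cm/s: v(1) = -6 + (-8 − -6)·(1 − 0)/(2 − 0) = -7 cm/s.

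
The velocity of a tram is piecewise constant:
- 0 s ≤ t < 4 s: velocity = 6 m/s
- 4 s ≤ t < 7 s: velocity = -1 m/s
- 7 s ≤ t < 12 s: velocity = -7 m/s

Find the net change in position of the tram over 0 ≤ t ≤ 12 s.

-14 m

Displacement is the signed area under the v-t curve.
0–4 s: 6 × 4 = 24 m
4–7 s: -1 × 3 = -3 m
7–12 s: -7 × 5 = -35 m
Net displacement = -14 m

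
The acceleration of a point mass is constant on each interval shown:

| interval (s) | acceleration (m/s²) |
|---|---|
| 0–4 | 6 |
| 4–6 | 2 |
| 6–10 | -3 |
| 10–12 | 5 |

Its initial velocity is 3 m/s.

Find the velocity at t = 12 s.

Δv equals the area under the a-t graph; then v = v₀ + Δv.
0–4 s: 6 × 4 = 24 m/s
4–6 s: 2 × 2 = 4 m/s
6–10 s: -3 × 4 = -12 m/s
10–12 s: 5 × 2 = 10 m/s
Δv = 26 m/s, so v(12) = 3 + (26) = 29 m/s.

29 m/s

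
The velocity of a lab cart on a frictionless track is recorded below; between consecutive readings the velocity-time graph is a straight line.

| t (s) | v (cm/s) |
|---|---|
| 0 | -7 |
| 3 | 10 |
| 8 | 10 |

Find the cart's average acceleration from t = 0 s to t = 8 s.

Average acceleration = Δv/Δt = (10 − -7)/(8 − 0) = 2.125 cm/s².

2.125 cm/s²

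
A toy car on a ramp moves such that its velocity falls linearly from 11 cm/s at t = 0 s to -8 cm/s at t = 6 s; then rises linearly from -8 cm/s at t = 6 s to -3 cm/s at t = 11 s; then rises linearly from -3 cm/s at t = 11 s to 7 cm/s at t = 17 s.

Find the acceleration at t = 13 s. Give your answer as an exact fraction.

5/3 cm/s²

Acceleration is the slope of the v-t graph on 11–17 s: (7 − -3)/(17 − 11) = 5/3 cm/s².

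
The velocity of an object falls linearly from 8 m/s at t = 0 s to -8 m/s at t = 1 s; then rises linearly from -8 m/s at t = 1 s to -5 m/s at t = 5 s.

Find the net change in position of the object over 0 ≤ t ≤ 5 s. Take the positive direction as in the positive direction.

-26 m

Net displacement equals the area under the velocity-time graph (areas below the axis count negative).
0–1 s: ½(8 + -8)(1) = 0 m
1–5 s: ½(-8 + -5)(4) = -26 m
Net displacement = -26 m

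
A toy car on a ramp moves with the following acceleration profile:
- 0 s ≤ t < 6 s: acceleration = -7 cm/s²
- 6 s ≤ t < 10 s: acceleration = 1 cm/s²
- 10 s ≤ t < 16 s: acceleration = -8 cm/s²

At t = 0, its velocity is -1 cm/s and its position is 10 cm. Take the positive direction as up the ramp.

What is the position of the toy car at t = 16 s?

On each constant-a segment, Δv = aΔt and Δx = v₀Δt + ½aΔt²; chain segment to segment.
0–6 s: v starts -1 cm/s; Δx = -1·6 + ½·-7·6² = -132 cm; v ends -43 cm/s.
6–10 s: v starts -43 cm/s; Δx = -43·4 + ½·1·4² = -164 cm; v ends -39 cm/s.
10–16 s: v starts -39 cm/s; Δx = -39·6 + ½·-8·6² = -378 cm; v ends -87 cm/s.
x(16) = 10 + Σ Δx = -664 cm.

-664 cm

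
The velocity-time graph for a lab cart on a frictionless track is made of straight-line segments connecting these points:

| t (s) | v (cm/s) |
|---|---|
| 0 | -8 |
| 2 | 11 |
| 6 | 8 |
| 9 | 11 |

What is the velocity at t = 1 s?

On 0–2 s the graph is linear from -8 to 11 cm/s: v(1) = -8 + (11 − -8)·(1 − 0)/(2 − 0) = 1.5 cm/s.

1.5 cm/s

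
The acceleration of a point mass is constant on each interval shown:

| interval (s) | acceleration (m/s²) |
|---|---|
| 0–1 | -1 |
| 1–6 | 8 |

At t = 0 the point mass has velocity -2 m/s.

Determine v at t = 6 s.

37 m/s

Δv equals the area under the a-t graph; then v = v₀ + Δv.
0–1 s: -1 × 1 = -1 m/s
1–6 s: 8 × 5 = 40 m/s
Δv = 39 m/s, so v(6) = -2 + (39) = 37 m/s.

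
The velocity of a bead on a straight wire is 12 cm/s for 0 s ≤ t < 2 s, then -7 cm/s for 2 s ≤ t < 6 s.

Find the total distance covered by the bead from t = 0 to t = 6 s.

Distance (not displacement) is the total path length: add the absolute areas under v-t.
0–2 s: |12| × 2 = 24 cm
2–6 s: |-7| × 4 = 28 cm
Total distance = 52 cm

52 cm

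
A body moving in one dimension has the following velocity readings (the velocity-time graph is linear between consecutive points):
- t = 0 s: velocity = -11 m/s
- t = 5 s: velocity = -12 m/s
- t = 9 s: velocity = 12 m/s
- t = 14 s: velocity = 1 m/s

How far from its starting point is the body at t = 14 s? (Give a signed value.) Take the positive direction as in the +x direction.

-25 m

Net displacement equals the area under the velocity-time graph (areas below the axis count negative).
0–5 s: ½(-11 + -12)(5) = -57.5 m
5–9 s: ½(-12 + 12)(4) = 0 m
9–14 s: ½(12 + 1)(5) = 32.5 m
Net displacement = -25 m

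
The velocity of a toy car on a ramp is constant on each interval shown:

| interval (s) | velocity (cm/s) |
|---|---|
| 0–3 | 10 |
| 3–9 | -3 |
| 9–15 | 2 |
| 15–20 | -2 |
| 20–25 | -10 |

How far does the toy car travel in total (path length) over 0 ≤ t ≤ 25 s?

120 cm

Distance (not displacement) is the total path length: add the absolute areas under v-t.
0–3 s: |10| × 3 = 30 cm
3–9 s: |-3| × 6 = 18 cm
9–15 s: |2| × 6 = 12 cm
15–20 s: |-2| × 5 = 10 cm
20–25 s: |-10| × 5 = 50 cm
Total distance = 120 cm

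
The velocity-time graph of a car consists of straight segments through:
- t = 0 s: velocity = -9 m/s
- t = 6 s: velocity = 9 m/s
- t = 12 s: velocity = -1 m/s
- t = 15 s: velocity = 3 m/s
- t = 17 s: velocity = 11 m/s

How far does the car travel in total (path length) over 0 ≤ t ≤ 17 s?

69.35 m

Total distance travelled is ∫|v| dt — sum the magnitudes of each area piece.
0–6 s: v = 0 at t = 3 s; triangle areas 13.5 + 13.5 = 27 m
6–12 s: v = 0 at t = 11.4 s; triangle areas 24.3 + 0.3 = 24.6 m
12–15 s: v = 0 at t = 12.75 s; triangle areas 0.375 + 3.375 = 3.75 m
15–17 s: |½(3 + 11)(2)| = 14 m
Total distance = 69.35 m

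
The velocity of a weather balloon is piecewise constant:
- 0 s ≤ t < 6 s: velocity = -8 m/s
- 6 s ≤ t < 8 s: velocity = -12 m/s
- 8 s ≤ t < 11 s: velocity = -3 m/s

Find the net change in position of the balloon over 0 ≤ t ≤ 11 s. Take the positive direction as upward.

-81 m

Displacement is the signed area under the v-t curve.
0–6 s: -8 × 6 = -48 m
6–8 s: -12 × 2 = -24 m
8–11 s: -3 × 3 = -9 m
Net displacement = -81 m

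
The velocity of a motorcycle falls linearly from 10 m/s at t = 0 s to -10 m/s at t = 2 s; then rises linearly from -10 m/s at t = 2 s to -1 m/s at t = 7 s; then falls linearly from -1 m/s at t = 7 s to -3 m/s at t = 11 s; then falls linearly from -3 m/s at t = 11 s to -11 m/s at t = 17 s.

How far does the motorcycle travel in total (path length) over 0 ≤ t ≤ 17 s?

Distance (not displacement) is the total path length: add the absolute areas under v-t.
0–2 s: v = 0 at t = 1 s; triangle areas 5 + 5 = 10 m
2–7 s: |½(-10 + -1)(5)| = 27.5 m
7–11 s: |½(-1 + -3)(4)| = 8 m
11–17 s: |½(-3 + -11)(6)| = 42 m
Total distance = 87.5 m

87.5 m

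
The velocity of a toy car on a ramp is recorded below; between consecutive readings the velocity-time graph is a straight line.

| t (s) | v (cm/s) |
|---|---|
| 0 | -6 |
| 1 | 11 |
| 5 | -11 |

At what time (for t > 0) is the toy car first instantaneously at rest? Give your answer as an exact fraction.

t = 6/17 s

v changes sign on 0–1 s (from -6 to 11); the graph is linear there, so v = 0 at t = 0 + (6)·(1 − 0)/(11 − -6) = 6/17 s.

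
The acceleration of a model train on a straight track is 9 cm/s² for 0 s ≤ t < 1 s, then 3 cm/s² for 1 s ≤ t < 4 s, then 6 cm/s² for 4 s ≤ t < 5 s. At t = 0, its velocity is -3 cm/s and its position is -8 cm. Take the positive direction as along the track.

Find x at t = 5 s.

43 cm

On each constant-a segment, Δv = aΔt and Δx = v₀Δt + ½aΔt²; chain segment to segment.
0–1 s: v starts -3 cm/s; Δx = -3·1 + ½·9·1² = 1.5 cm; v ends 6 cm/s.
1–4 s: v starts 6 cm/s; Δx = 6·3 + ½·3·3² = 31.5 cm; v ends 15 cm/s.
4–5 s: v starts 15 cm/s; Δx = 15·1 + ½·6·1² = 18 cm; v ends 21 cm/s.
x(5) = -8 + Σ Δx = 43 cm.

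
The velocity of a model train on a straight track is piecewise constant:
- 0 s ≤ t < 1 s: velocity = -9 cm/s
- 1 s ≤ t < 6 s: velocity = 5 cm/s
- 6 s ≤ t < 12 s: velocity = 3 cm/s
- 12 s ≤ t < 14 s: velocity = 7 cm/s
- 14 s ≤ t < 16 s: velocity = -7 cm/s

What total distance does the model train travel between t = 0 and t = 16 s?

Total distance travelled is ∫|v| dt — sum the magnitudes of each area piece.
0–1 s: |-9| × 1 = 9 cm
1–6 s: |5| × 5 = 25 cm
6–12 s: |3| × 6 = 18 cm
12–14 s: |7| × 2 = 14 cm
14–16 s: |-7| × 2 = 14 cm
Total distance = 80 cm

80 cm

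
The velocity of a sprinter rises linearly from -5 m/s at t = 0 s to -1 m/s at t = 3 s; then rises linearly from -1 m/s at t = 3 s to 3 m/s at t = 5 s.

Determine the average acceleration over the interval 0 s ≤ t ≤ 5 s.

Average acceleration = Δv/Δt = (3 − -5)/(5 − 0) = 1.6 m/s².

1.6 m/s²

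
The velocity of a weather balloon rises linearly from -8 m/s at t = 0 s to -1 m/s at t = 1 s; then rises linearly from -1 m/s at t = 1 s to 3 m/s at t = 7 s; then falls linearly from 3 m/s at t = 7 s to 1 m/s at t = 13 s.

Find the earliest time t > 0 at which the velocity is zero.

t = 2.5 s

v changes sign on 1–7 s (from -1 to 3); the graph is linear there, so v = 0 at t = 1 + (1)·(7 − 1)/(3 − -1) = 2.5 s.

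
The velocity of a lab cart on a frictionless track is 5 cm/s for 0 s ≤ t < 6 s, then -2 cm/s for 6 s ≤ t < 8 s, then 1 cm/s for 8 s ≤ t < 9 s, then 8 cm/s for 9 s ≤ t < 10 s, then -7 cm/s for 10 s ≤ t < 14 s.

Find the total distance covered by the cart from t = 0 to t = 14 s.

71 cm

Distance (not displacement) is the total path length: add the absolute areas under v-t.
0–6 s: |5| × 6 = 30 cm
6–8 s: |-2| × 2 = 4 cm
8–9 s: |1| × 1 = 1 cm
9–10 s: |8| × 1 = 8 cm
10–14 s: |-7| × 4 = 28 cm
Total distance = 71 cm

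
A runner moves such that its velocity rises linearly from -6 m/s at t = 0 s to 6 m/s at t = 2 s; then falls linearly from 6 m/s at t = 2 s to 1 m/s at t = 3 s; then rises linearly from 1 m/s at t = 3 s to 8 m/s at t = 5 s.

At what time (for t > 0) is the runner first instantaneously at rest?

v changes sign on 0–2 s (from -6 to 6); the graph is linear there, so v = 0 at t = 0 + (6)·(2 − 0)/(6 − -6) = 1 s.

t = 1 s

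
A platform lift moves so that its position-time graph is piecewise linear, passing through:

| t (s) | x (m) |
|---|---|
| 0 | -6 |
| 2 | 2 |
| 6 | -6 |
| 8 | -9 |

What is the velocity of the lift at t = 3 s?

-2 m/s

Velocity is the slope of the x-t graph on 2–6 s: (-6 − 2)/(6 − 2) = -2 m/s.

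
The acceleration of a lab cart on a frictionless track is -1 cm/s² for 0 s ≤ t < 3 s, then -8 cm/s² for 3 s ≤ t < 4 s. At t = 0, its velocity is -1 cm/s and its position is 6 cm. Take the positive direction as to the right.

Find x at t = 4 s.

-9.5 cm

On each constant-a segment, Δv = aΔt and Δx = v₀Δt + ½aΔt²; chain segment to segment.
0–3 s: v starts -1 cm/s; Δx = -1·3 + ½·-1·3² = -7.5 cm; v ends -4 cm/s.
3–4 s: v starts -4 cm/s; Δx = -4·1 + ½·-8·1² = -8 cm; v ends -12 cm/s.
x(4) = 6 + Σ Δx = -9.5 cm.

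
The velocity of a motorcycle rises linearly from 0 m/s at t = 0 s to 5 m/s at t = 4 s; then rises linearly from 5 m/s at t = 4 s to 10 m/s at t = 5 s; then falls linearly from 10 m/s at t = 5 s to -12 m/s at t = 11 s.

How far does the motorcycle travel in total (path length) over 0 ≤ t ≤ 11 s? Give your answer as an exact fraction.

Distance (not displacement) is the total path length: add the absolute areas under v-t.
0–4 s: |½(0 + 5)(4)| = 10 m
4–5 s: |½(5 + 10)(1)| = 7.5 m
5–11 s: v = 0 at t = 85/11 s; triangle areas 150/11 + 216/11 = 366/11 m
Total distance = 1117/22 m

1117/22 m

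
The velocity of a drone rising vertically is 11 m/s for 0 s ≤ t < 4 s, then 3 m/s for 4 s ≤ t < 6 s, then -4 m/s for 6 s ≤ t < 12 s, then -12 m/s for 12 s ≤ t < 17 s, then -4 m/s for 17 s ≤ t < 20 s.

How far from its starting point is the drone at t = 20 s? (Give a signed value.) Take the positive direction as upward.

-46 m

Net displacement equals the area under the velocity-time graph (areas below the axis count negative).
0–4 s: 11 × 4 = 44 m
4–6 s: 3 × 2 = 6 m
6–12 s: -4 × 6 = -24 m
12–17 s: -12 × 5 = -60 m
17–20 s: -4 × 3 = -12 m
Net displacement = -46 m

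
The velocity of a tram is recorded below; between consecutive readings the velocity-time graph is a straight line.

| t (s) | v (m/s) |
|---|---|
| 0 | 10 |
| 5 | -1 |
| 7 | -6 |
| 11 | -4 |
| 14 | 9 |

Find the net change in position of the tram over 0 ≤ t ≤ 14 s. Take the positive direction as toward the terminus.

3 m

Net displacement equals the area under the velocity-time graph (areas below the axis count negative).
0–5 s: ½(10 + -1)(5) = 22.5 m
5–7 s: ½(-1 + -6)(2) = -7 m
7–11 s: ½(-6 + -4)(4) = -20 m
11–14 s: ½(-4 + 9)(3) = 7.5 m
Net displacement = 3 m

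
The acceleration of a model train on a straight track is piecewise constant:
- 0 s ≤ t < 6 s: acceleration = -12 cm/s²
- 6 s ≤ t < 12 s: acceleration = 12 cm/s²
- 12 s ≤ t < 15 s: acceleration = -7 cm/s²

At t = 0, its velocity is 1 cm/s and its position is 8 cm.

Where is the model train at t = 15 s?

On each constant-a segment, Δv = aΔt and Δx = v₀Δt + ½aΔt²; chain segment to segment.
0–6 s: v starts 1 cm/s; Δx = 1·6 + ½·-12·6² = -210 cm; v ends -71 cm/s.
6–12 s: v starts -71 cm/s; Δx = -71·6 + ½·12·6² = -210 cm; v ends 1 cm/s.
12–15 s: v starts 1 cm/s; Δx = 1·3 + ½·-7·3² = -28.5 cm; v ends -20 cm/s.
x(15) = 8 + Σ Δx = -440.5 cm.

-440.5 cm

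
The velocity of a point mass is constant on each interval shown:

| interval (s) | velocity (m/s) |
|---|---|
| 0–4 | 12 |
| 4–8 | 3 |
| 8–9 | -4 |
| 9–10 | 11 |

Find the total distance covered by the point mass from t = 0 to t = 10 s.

75 m

Distance (not displacement) is the total path length: add the absolute areas under v-t.
0–4 s: |12| × 4 = 48 m
4–8 s: |3| × 4 = 12 m
8–9 s: |-4| × 1 = 4 m
9–10 s: |11| × 1 = 11 m
Total distance = 75 m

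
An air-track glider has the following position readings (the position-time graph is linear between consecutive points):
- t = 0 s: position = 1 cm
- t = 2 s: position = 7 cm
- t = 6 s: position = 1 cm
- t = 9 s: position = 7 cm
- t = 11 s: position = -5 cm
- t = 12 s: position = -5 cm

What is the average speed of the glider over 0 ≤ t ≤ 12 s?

2.5 cm/s

Average speed = (total path length)/(elapsed time); on a piecewise-linear x-t graph the path length is Σ|Δx|.
0–2 s: |Δx| = |7 − 1| = 6 cm
2–6 s: |Δx| = |1 − 7| = 6 cm
6–9 s: |Δx| = |7 − 1| = 6 cm
9–11 s: |Δx| = |-5 − 7| = 12 cm
11–12 s: |Δx| = |-5 − -5| = 0 cm
Total path = 30 cm; average speed = 30/12 = 2.5 cm/s.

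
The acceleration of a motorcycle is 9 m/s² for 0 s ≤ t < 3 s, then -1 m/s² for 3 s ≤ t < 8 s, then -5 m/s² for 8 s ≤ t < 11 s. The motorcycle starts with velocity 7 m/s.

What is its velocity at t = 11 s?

Δv equals the area under the a-t graph; then v = v₀ + Δv.
0–3 s: 9 × 3 = 27 m/s
3–8 s: -1 × 5 = -5 m/s
8–11 s: -5 × 3 = -15 m/s
Δv = 7 m/s, so v(11) = 7 + (7) = 14 m/s.

14 m/s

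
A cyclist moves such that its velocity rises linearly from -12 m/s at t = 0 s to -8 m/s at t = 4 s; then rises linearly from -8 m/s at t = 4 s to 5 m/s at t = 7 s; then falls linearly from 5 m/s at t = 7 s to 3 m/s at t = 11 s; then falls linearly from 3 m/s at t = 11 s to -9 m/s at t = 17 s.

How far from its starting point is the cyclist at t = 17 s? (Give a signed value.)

-46.5 m

Displacement is the signed area under the v-t curve.
0–4 s: ½(-12 + -8)(4) = -40 m
4–7 s: ½(-8 + 5)(3) = -4.5 m
7–11 s: ½(5 + 3)(4) = 16 m
11–17 s: ½(3 + -9)(6) = -18 m
Net displacement = -46.5 m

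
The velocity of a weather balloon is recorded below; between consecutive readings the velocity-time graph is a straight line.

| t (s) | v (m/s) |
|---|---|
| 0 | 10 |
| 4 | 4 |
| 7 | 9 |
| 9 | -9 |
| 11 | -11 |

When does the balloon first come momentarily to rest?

v changes sign on 7–9 s (from 9 to -9); the graph is linear there, so v = 0 at t = 7 + (-9)·(9 − 7)/(-9 − 9) = 8 s.

t = 8 s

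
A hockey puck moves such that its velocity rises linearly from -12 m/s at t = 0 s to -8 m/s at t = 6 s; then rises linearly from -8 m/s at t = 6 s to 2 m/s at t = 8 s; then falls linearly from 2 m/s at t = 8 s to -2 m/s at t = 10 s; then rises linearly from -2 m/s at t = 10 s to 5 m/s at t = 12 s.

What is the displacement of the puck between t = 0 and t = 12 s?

-63 m

Net displacement equals the area under the velocity-time graph (areas below the axis count negative).
0–6 s: ½(-12 + -8)(6) = -60 m
6–8 s: ½(-8 + 2)(2) = -6 m
8–10 s: ½(2 + -2)(2) = 0 m
10–12 s: ½(-2 + 5)(2) = 3 m
Net displacement = -63 m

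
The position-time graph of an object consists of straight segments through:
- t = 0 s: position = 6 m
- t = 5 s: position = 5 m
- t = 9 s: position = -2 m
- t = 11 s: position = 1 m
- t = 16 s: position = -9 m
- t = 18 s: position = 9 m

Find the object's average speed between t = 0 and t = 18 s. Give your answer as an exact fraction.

13/6 m/s

Average speed = (total path length)/(elapsed time); on a piecewise-linear x-t graph the path length is Σ|Δx|.
0–5 s: |Δx| = |5 − 6| = 1 m
5–9 s: |Δx| = |-2 − 5| = 7 m
9–11 s: |Δx| = |1 − -2| = 3 m
11–16 s: |Δx| = |-9 − 1| = 10 m
16–18 s: |Δx| = |9 − -9| = 18 m
Total path = 39 m; average speed = 39/18 = 13/6 m/s.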